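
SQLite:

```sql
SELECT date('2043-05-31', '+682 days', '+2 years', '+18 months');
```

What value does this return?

2048-10-12

Applying '+682 days' to 2043-05-31: counting 682 days forward gives 2045-04-12.
Adding +2 years to 2045-04-12 gives 2047-04-12.
Adding +18 months to 2047-04-12 gives 2048-10-12.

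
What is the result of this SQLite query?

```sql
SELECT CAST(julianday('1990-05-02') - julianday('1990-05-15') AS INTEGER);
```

-13

Both dates are in May 1990: 15 − 2 = 13.
The subtraction is earlier − later, so the result is −13 → -13.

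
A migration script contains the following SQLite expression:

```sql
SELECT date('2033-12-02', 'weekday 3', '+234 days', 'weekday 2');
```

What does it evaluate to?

`weekday 3` advances to the next Wednesday; 2033-12-02 is a Friday, so it moves forward to 2033-12-07.
Applying '+234 days' to 2033-12-07: counting 234 days forward gives 2034-07-29.
`weekday 2` advances to the next Tuesday; 2034-07-29 is a Saturday, so it moves forward to 2034-08-01.

2034-08-01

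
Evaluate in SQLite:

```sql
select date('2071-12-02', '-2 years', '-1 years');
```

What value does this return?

Adding -2 years to 2071-12-02 gives 2069-12-02.
Adding -1 year to 2069-12-02 gives 2068-12-02.

2068-12-02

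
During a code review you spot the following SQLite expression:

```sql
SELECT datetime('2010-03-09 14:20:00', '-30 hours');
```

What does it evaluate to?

2010-03-08 08:20:00

-30 hours from 2010-03-09 14:20:00 is 2010-03-08 08:20:00 (crosses midnight).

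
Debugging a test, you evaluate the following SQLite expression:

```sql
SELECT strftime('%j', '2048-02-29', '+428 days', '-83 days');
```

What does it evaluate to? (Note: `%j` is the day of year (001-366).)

039

First apply '+428 days', '-83 days': 2048-02-29 → 2049-02-08.
Day-of-year for 2049-02-08: days since 2049-01-01 inclusive = 39, zero-padded to 039.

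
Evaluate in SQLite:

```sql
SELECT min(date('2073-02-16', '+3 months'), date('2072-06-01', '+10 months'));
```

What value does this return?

date('2073-02-16', '+3 months') → 2073-05-16.
date('2072-06-01', '+10 months') → 2073-04-01.
Earlier of the two is 2073-04-01.

2073-04-01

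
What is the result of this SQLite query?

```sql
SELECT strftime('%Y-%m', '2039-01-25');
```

2039-01

`%Y-%m` extracts the year-month: 2039-01.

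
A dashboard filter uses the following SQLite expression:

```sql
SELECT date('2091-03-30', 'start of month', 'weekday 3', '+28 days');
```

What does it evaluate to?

`start of month` rewinds 2091-03-30 to 2091-03-01.
`weekday 3` advances to the next Wednesday; 2091-03-01 is a Thursday, so it moves forward to 2091-03-07.
March 2091 has 31 days; 24 remain after the 7th, so 25 days reach 2091-04-01.
Advancing 3 more days within April lands on 2091-04-04.

2091-04-04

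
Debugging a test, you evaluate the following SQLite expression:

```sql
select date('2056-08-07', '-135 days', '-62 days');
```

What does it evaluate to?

Applying '-135 days' to 2056-08-07: counting 135 days back gives 2056-03-25.
Applying '-62 days' to 2056-03-25: counting 62 days back gives 2056-01-23.

2056-01-23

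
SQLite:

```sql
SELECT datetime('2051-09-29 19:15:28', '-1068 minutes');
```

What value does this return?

1068 minutes = 17h 48m; -1068 minutes from 2051-09-29 19:15:28 is 2051-09-29 01:27:28.

2051-09-29 01:27:28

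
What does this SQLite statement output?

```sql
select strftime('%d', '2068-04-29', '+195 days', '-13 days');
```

28

First apply '+195 days', '-13 days': 2068-04-29 → 2068-10-28.
`%d` extracts the 2-digit day of month: 28.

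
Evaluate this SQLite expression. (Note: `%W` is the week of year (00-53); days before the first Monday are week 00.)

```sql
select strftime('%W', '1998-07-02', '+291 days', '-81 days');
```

First apply '+291 days', '-81 days': 1998-07-02 → 1999-01-28.
1999-01-28 is a Thursday. SQLite's %W counts Mondays since the year started; the result is 04.

04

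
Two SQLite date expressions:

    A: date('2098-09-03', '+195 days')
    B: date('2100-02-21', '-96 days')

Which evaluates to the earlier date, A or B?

A

A = 2099-03-17.
B = 2099-11-17.
A is earlier.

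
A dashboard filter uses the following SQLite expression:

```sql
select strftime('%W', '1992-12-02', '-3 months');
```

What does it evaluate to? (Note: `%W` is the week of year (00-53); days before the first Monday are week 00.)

First apply '-3 months': 1992-12-02 → 1992-09-02.
1992-09-02 is a Wednesday. SQLite's %W counts Mondays since the year started; the result is 35.

35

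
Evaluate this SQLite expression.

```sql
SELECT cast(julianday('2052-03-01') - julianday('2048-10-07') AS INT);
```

24 days remain in October 2048 after the 7th (31 − 7).
Full months from November 2048 through February 2052 contribute their day counts.
Then 1 day into March 2052.
Total: 24 + 30 + 31 + 31 + 28 + 31 + 30 + 31 + 30 + 31 + 31 + 30 + 31 + 30 + 31 + 31 + 28 + 31 + 30 + 31 + 30 + 31 + 31 + 30 + 31 + 30 + 31 + 31 + 28 + 31 + 30 + 31 + 30 + 31 + 31 + 30 + 31 + 30 + 31 + 31 + 29 + 1 = 1241.

1241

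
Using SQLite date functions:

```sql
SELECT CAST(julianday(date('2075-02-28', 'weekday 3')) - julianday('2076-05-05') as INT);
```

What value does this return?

-426

`weekday 3` advances to the next Wednesday; 2075-02-28 is a Thursday, so it moves forward to 2075-03-06.
25 days remain in March 2075 after the 6th (31 − 6).
Full months from April 2075 through April 2076 contribute their day counts.
Then 5 days into May 2076.
Total: 25 + 30 + 31 + 30 + 31 + 31 + 30 + 31 + 30 + 31 + 31 + 29 + 31 + 30 + 5 = 426.
The subtraction is earlier − later, so the result is −426 → -426.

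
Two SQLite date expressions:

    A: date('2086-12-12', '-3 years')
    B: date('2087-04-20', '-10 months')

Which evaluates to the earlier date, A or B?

A

A = 2083-12-12.
B = 2086-06-20.
A is earlier.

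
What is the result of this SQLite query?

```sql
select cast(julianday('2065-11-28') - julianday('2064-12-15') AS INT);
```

348

16 days remain in December 2064 after the 15th (31 − 15).
Full months from January 2065 through October 2065 contribute their day counts.
Then 28 days into November 2065.
Total: 16 + 31 + 28 + 31 + 30 + 31 + 30 + 31 + 31 + 30 + 31 + 28 = 348.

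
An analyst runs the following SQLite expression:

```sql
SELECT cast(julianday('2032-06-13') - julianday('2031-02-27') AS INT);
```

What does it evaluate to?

1 day remains in February 2031 after the 27th (28 − 27).
Full months from March 2031 through May 2032 contribute their day counts.
Then 13 days into June 2032.
Total: 1 + 31 + 30 + 31 + 30 + 31 + 31 + 30 + 31 + 30 + 31 + 31 + 29 + 31 + 30 + 31 + 13 = 472.

472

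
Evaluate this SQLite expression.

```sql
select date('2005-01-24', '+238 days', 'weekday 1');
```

2005-09-19

Applying '+238 days' to 2005-01-24: counting 238 days forward gives 2005-09-19.
`weekday 1` advances to the next Monday; 2005-09-19 is already a Monday, so it stays at 2005-09-19.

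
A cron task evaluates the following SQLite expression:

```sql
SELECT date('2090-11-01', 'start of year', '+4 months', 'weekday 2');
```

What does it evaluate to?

2090-05-02

`start of year` rewinds 2090-11-01 to 2090-01-01.
Adding +4 months to 2090-01-01 gives 2090-05-01.
`weekday 2` advances to the next Tuesday; 2090-05-01 is a Monday, so it moves forward to 2090-05-02.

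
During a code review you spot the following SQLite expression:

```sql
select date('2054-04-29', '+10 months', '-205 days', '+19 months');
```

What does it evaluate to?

Adding +10 months to 2054-04-29 targets 2055-02-29. February 2055 has only 28 days, so SQLite normalizes the 1-day overflow forward to 2055-03-01.
Applying '-205 days' to 2055-03-01: counting 205 days back gives 2054-08-08.
Adding +19 months to 2054-08-08 gives 2056-03-08.

2056-03-08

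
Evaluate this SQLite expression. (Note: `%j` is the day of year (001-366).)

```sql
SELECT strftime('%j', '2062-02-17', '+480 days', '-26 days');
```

137

First apply '+480 days', '-26 days': 2062-02-17 → 2063-05-17.
Day-of-year for 2063-05-17: days since 2063-01-01 inclusive = 137, zero-padded to 137.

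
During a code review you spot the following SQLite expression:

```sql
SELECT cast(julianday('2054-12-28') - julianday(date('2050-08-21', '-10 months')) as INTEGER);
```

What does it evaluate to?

1894

Adding -10 months to 2050-08-21 gives 2049-10-21.
10 days remain in October 2049 after the 21st (31 − 21).
Full months from November 2049 through November 2054 contribute their day counts.
Then 28 days into December 2054.
Total: 10 + 30 + 31 + 31 + 28 + 31 + 30 + 31 + 30 + 31 + 31 + 30 + 31 + 30 + 31 + 31 + 28 + 31 + 30 + 31 + 30 + 31 + 31 + 30 + 31 + 30 + 31 + 31 + 29 + 31 + 30 + 31 + 30 + 31 + 31 + 30 + 31 + 30 + 31 + 31 + 28 + 31 + 30 + 31 + 30 + 31 + 31 + 30 + 31 + 30 + 31 + 31 + 28 + 31 + 30 + 31 + 30 + 31 + 31 + 30 + 31 + 30 + 28 = 1894.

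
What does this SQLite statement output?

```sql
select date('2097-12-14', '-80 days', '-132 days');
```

Applying '-80 days' to 2097-12-14: counting 80 days back gives 2097-09-25.
Applying '-132 days' to 2097-09-25: counting 132 days back gives 2097-05-16.

2097-05-16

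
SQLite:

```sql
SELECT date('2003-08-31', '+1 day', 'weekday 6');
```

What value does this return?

2003-09-06

August 2003 has 31 days; 0 remain after the 31st, so 1 days reach 2003-09-01.
`weekday 6` advances to the next Saturday; 2003-09-01 is a Monday, so it moves forward to 2003-09-06.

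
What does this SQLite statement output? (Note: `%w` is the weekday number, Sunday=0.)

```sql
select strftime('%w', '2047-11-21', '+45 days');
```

First apply '+45 days': 2047-11-21 → 2048-01-05.
2048-01-05 is a Sunday; with Sunday=0 that is 0.

0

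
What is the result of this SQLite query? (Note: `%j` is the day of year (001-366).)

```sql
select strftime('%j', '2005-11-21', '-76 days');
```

First apply '-76 days': 2005-11-21 → 2005-09-06.
Day-of-year for 2005-09-06: days since 2005-01-01 inclusive = 249, zero-padded to 249.

249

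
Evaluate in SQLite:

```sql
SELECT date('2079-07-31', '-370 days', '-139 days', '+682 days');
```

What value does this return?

2080-01-20

Applying '-370 days' to 2079-07-31: counting 370 days back gives 2078-07-26.
Applying '-139 days' to 2078-07-26: counting 139 days back gives 2078-03-09.
Applying '+682 days' to 2078-03-09: counting 682 days forward gives 2080-01-20.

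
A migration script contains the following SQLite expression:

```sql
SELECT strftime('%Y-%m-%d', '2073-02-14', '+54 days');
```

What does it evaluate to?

2073-04-09

First apply '+54 days': 2073-02-14 → 2073-04-09.
`%Y-%m-%d` extracts the ISO date: 2073-04-09.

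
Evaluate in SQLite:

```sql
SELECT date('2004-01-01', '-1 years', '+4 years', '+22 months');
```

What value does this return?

Adding -1 year to 2004-01-01 gives 2003-01-01.
Adding +4 years to 2003-01-01 gives 2007-01-01.
Adding +22 months to 2007-01-01 gives 2008-11-01.

2008-11-01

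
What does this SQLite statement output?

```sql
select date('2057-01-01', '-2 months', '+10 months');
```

2057-09-01

Adding -2 months to 2057-01-01 gives 2056-11-01.
Adding +10 months to 2056-11-01 gives 2057-09-01.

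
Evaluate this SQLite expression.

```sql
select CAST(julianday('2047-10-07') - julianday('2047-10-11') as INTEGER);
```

Both dates are in October 2047: 11 − 7 = 4.
The subtraction is earlier − later, so the result is −4 → -4.

-4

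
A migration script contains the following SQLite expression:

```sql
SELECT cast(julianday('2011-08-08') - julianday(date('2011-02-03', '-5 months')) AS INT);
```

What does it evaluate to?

339

Adding -5 months to 2011-02-03 gives 2010-09-03.
27 days remain in September 2010 after the 3rd (30 − 3).
Full months from October 2010 through July 2011 contribute their day counts.
Then 8 days into August 2011.
Total: 27 + 31 + 30 + 31 + 31 + 28 + 31 + 30 + 31 + 30 + 31 + 8 = 339.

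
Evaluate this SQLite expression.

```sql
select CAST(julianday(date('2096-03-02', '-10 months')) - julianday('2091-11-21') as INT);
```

Adding -10 months to 2096-03-02 gives 2095-05-02.
9 days remain in November 2091 after the 21st (30 − 21).
Full months from December 2091 through April 2095 contribute their day counts.
Then 2 days into May 2095.
Total: 9 + 31 + 31 + 29 + 31 + 30 + 31 + 30 + 31 + 31 + 30 + 31 + 30 + 31 + 31 + 28 + 31 + 30 + 31 + 30 + 31 + 31 + 30 + 31 + 30 + 31 + 31 + 28 + 31 + 30 + 31 + 30 + 31 + 31 + 30 + 31 + 30 + 31 + 31 + 28 + 31 + 30 + 2 = 1258.

1258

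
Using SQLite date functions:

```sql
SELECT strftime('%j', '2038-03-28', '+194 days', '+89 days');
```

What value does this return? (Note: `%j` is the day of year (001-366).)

First apply '+194 days', '+89 days': 2038-03-28 → 2039-01-05.
Day-of-year for 2039-01-05: days since 2039-01-01 inclusive = 5, zero-padded to 005.

005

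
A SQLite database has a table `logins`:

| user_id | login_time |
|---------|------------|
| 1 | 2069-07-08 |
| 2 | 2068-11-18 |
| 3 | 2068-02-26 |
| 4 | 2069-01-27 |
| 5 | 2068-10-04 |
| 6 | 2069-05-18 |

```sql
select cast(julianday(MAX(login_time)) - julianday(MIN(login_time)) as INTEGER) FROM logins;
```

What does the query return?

MIN = 2068-02-26, MAX = 2069-07-08.
3 days remain in February 2068 after the 26th (29 − 26).
Full months from March 2068 through June 2069 contribute their day counts.
Then 8 days into July 2069.
Total: 3 + 31 + 30 + 31 + 30 + 31 + 31 + 30 + 31 + 30 + 31 + 31 + 28 + 31 + 30 + 31 + 30 + 8 = 498.

498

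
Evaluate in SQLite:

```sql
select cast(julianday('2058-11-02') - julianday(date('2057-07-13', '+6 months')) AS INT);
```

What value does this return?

293

Adding +6 months to 2057-07-13 gives 2058-01-13.
18 days remain in January 2058 after the 13th (31 − 13).
Full months from February 2058 through October 2058 contribute their day counts.
Then 2 days into November 2058.
Total: 18 + 28 + 31 + 30 + 31 + 30 + 31 + 31 + 30 + 31 + 2 = 293.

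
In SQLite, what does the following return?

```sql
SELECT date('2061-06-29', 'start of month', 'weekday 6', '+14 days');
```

`start of month` rewinds 2061-06-29 to 2061-06-01.
`weekday 6` advances to the next Saturday; 2061-06-01 is a Wednesday, so it moves forward to 2061-06-04.
Advancing 14 more days within June lands on 2061-06-18.

2061-06-18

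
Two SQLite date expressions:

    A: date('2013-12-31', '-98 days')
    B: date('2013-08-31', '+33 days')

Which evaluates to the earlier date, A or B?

A

A = 2013-09-24.
B = 2013-10-03.
A is earlier.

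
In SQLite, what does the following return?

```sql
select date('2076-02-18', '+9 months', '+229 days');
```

2077-07-05

Adding +9 months to 2076-02-18 gives 2076-11-18.
Applying '+229 days' to 2076-11-18: counting 229 days forward gives 2077-07-05.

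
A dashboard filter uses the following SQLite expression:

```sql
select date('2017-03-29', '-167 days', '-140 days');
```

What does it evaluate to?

Applying '-167 days' to 2017-03-29: counting 167 days back gives 2016-10-13.
Applying '-140 days' to 2016-10-13: counting 140 days back gives 2016-05-26.

2016-05-26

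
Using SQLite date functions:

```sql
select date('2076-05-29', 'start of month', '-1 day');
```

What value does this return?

`start of month` rewinds 2076-05-29 to 2076-05-01.
Going back 1 day from 2076-05-01 reaches 2076-04-30 (last day of April, 30 days).

2076-04-30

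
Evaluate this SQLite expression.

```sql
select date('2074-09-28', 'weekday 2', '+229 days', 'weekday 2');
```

`weekday 2` advances to the next Tuesday; 2074-09-28 is a Friday, so it moves forward to 2074-10-02.
Applying '+229 days' to 2074-10-02: counting 229 days forward gives 2075-05-19.
`weekday 2` advances to the next Tuesday; 2075-05-19 is a Sunday, so it moves forward to 2075-05-21.

2075-05-21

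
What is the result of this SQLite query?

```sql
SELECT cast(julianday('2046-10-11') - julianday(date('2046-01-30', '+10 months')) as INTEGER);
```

Adding +10 months to 2046-01-30 gives 2046-11-30.
20 days remain in October 2046 after the 11th (31 − 11).
Then 30 days into November 2046.
Total: 20 + 30 = 50.
The subtraction is earlier − later, so the result is −50 → -50.

-50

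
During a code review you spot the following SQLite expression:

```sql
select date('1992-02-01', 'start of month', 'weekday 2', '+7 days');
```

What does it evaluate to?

1992-02-11

`start of month` rewinds 1992-02-01 to 1992-02-01.
`weekday 2` advances to the next Tuesday; 1992-02-01 is a Saturday, so it moves forward to 1992-02-04.
Advancing 7 more days within February lands on 1992-02-11.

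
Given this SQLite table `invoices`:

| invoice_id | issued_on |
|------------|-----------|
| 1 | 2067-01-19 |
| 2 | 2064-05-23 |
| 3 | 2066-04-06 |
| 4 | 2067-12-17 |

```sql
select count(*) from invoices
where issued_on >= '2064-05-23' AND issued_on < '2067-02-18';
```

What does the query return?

Rows in [2064-05-23, 2067-02-18): 2067-01-19, 2064-05-23, 2066-04-06 → 3 rows.

3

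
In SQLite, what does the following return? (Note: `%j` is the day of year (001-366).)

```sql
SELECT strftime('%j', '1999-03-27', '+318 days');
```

First apply '+318 days': 1999-03-27 → 2000-02-08.
Day-of-year for 2000-02-08: days since 2000-01-01 inclusive = 39, zero-padded to 039.

039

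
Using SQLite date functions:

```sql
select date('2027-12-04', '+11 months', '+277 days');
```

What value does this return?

2029-08-08

Adding +11 months to 2027-12-04 gives 2028-11-04.
Applying '+277 days' to 2028-11-04: counting 277 days forward gives 2029-08-08.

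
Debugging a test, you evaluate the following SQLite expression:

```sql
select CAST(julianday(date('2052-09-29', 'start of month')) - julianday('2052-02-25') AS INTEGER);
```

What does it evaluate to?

`start of month` rewinds 2052-09-29 to 2052-09-01.
4 days remain in February 2052 after the 25th (29 − 25).
Full months from March 2052 through August 2052 contribute their day counts.
Then 1 day into September 2052.
Total: 4 + 31 + 30 + 31 + 30 + 31 + 31 + 1 = 189.

189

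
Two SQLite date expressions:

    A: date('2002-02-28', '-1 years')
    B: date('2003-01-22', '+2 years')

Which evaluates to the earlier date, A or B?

A

A = 2001-02-28.
B = 2005-01-22.
A is earlier.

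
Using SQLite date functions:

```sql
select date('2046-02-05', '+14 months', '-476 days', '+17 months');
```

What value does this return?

Adding +14 months to 2046-02-05 gives 2047-04-05.
Applying '-476 days' to 2047-04-05: counting 476 days back gives 2045-12-15.
Adding +17 months to 2045-12-15 gives 2047-05-15.

2047-05-15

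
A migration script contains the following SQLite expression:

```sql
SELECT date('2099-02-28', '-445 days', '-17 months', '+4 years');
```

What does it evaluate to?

Applying '-445 days' to 2099-02-28: counting 445 days back gives 2097-12-10.
Adding -17 months to 2097-12-10 gives 2096-07-10.
Adding +4 years to 2096-07-10 gives 2100-07-10.

2100-07-10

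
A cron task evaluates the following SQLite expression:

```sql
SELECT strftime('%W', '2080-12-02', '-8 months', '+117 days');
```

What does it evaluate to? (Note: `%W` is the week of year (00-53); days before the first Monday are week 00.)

First apply '-8 months', '+117 days': 2080-12-02 → 2080-07-28.
2080-07-28 is a Sunday. SQLite's %W counts Mondays since the year started; the result is 30.

30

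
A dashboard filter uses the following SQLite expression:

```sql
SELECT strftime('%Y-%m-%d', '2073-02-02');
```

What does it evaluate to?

`%Y-%m-%d` extracts the ISO date: 2073-02-02.

2073-02-02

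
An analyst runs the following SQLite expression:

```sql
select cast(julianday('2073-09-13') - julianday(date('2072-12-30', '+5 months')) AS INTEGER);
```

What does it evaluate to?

106

Adding +5 months to 2072-12-30 gives 2073-05-30.
1 day remains in May 2073 after the 30th (31 − 30).
June 2073: 30 days.
July 2073: 31 days.
August 2073: 31 days.
Then 13 days into September 2073.
Total: 1 + 30 + 31 + 31 + 13 = 106.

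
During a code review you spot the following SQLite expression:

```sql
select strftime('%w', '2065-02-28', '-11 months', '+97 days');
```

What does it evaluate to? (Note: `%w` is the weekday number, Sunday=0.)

First apply '-11 months', '+97 days': 2065-02-28 → 2064-07-03.
2064-07-03 is a Thursday; with Sunday=0 that is 4.

4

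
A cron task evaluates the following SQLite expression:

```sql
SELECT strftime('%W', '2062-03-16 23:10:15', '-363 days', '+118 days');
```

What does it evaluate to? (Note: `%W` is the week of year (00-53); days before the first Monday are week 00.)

First apply '-363 days', '+118 days': 2062-03-16 23:10:15 → 2061-07-14 23:10:15.
2061-07-14 is a Thursday. SQLite's %W counts Mondays since the year started; the result is 28.

28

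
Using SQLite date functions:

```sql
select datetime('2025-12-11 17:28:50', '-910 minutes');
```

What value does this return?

2025-12-11 02:18:50

910 minutes = 15h 10m; -910 minutes from 2025-12-11 17:28:50 is 2025-12-11 02:18:50.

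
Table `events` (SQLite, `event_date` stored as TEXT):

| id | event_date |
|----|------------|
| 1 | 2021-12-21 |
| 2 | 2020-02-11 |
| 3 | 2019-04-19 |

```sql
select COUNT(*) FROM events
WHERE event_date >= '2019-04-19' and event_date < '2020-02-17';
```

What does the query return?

Rows in [2019-04-19, 2020-02-17): 2020-02-11, 2019-04-19 → 2 rows.

2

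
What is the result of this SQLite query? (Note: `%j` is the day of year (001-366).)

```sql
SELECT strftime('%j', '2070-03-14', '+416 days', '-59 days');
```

065

First apply '+416 days', '-59 days': 2070-03-14 → 2071-03-06.
Day-of-year for 2071-03-06: days since 2071-01-01 inclusive = 65, zero-padded to 065.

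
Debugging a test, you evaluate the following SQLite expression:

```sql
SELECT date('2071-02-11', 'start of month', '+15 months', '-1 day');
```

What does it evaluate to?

`start of month` rewinds 2071-02-11 to 2071-02-01.
Adding +15 months to 2071-02-01 gives 2072-05-01.
Going back 1 day from 2072-05-01 reaches 2072-04-30 (last day of April, 30 days).

2072-04-30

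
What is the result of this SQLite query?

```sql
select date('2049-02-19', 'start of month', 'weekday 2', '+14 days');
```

`start of month` rewinds 2049-02-19 to 2049-02-01.
`weekday 2` advances to the next Tuesday; 2049-02-01 is a Monday, so it moves forward to 2049-02-02.
Advancing 14 more days within February lands on 2049-02-16.

2049-02-16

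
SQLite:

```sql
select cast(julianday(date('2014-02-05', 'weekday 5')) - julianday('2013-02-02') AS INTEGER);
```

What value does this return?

`weekday 5` advances to the next Friday; 2014-02-05 is a Wednesday, so it moves forward to 2014-02-07.
26 days remain in February 2013 after the 2nd (28 − 2).
Full months from March 2013 through January 2014 contribute their day counts.
Then 7 days into February 2014.
Total: 26 + 31 + 30 + 31 + 30 + 31 + 31 + 30 + 31 + 30 + 31 + 31 + 7 = 370.

370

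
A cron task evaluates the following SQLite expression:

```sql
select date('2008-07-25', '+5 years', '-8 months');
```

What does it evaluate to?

2012-11-25

Adding +5 years to 2008-07-25 gives 2013-07-25.
Adding -8 months to 2013-07-25 gives 2012-11-25.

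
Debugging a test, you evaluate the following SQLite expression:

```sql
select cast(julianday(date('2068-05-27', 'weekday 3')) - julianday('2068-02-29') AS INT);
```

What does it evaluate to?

`weekday 3` advances to the next Wednesday; 2068-05-27 is a Sunday, so it moves forward to 2068-05-30.
0 days remain in February 2068 after the 29th (29 − 29).
March 2068: 31 days.
April 2068: 30 days.
Then 30 days into May 2068.
Total: 0 + 31 + 30 + 30 = 91.

91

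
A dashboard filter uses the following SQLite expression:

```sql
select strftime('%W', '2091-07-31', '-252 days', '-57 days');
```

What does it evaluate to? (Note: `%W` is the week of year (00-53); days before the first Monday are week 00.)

First apply '-252 days', '-57 days': 2091-07-31 → 2090-09-25.
2090-09-25 is a Monday. SQLite's %W counts Mondays since the year started; the result is 39.

39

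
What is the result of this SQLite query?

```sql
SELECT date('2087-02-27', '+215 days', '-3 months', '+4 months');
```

2087-10-30

Applying '+215 days' to 2087-02-27: counting 215 days forward gives 2087-09-30.
Adding -3 months to 2087-09-30 gives 2087-06-30.
Adding +4 months to 2087-06-30 gives 2087-10-30.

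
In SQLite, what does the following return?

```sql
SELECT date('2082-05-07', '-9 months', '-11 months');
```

Adding -9 months to 2082-05-07 gives 2081-08-07.
Adding -11 months to 2081-08-07 gives 2080-09-07.

2080-09-07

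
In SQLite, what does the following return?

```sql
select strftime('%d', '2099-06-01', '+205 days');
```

23

First apply '+205 days': 2099-06-01 → 2099-12-23.
`%d` extracts the 2-digit day of month: 23.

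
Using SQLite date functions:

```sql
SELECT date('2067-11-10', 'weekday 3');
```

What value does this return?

`weekday 3` advances to the next Wednesday; 2067-11-10 is a Thursday, so it moves forward to 2067-11-16.

2067-11-16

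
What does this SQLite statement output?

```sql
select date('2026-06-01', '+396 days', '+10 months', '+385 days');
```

Applying '+396 days' to 2026-06-01: counting 396 days forward gives 2027-07-02.
Adding +10 months to 2027-07-02 gives 2028-05-02.
Applying '+385 days' to 2028-05-02: counting 385 days forward gives 2029-05-22.

2029-05-22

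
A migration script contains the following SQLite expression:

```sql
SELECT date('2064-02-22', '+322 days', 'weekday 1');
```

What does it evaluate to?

2065-01-12

Applying '+322 days' to 2064-02-22: counting 322 days forward gives 2065-01-09.
`weekday 1` advances to the next Monday; 2065-01-09 is a Friday, so it moves forward to 2065-01-12.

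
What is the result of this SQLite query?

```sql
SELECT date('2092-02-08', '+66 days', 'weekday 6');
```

Applying '+66 days' to 2092-02-08: counting 66 days forward gives 2092-04-14.
`weekday 6` advances to the next Saturday; 2092-04-14 is a Monday, so it moves forward to 2092-04-19.

2092-04-19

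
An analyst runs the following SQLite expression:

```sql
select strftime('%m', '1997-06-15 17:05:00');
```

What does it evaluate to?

06

`%m` extracts the 2-digit month (01-12): 06.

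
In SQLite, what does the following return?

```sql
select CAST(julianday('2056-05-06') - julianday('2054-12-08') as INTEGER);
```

23 days remain in December 2054 after the 8th (31 − 8).
Full months from January 2055 through April 2056 contribute their day counts.
Then 6 days into May 2056.
Total: 23 + 31 + 28 + 31 + 30 + 31 + 30 + 31 + 31 + 30 + 31 + 30 + 31 + 31 + 29 + 31 + 30 + 6 = 515.

515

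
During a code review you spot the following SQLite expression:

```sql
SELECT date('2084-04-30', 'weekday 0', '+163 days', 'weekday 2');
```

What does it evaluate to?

2084-10-10

`weekday 0` advances to the next Sunday; 2084-04-30 is already a Sunday, so it stays at 2084-04-30.
Applying '+163 days' to 2084-04-30: counting 163 days forward gives 2084-10-10.
`weekday 2` advances to the next Tuesday; 2084-10-10 is already a Tuesday, so it stays at 2084-10-10.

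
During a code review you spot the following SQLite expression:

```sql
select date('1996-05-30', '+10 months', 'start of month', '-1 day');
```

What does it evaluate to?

1997-02-28

Adding +10 months to 1996-05-30 gives 1997-03-30.
`start of month` rewinds 1997-03-30 to 1997-03-01.
Going back 1 day from 1997-03-01 reaches 1997-02-28 (last day of February, 28 days).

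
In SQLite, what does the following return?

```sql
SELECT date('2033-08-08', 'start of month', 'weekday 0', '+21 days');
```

2033-08-28

`start of month` rewinds 2033-08-08 to 2033-08-01.
`weekday 0` advances to the next Sunday; 2033-08-01 is a Monday, so it moves forward to 2033-08-07.
Advancing 21 more days within August lands on 2033-08-28.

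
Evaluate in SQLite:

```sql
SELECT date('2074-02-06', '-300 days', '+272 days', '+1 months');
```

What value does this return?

2074-02-09

Applying '-300 days' to 2074-02-06: counting 300 days back gives 2073-04-12.
Applying '+272 days' to 2073-04-12: counting 272 days forward gives 2074-01-09.
Adding +1 month to 2074-01-09 gives 2074-02-09.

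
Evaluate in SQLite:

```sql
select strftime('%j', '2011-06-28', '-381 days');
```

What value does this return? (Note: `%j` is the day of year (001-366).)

First apply '-381 days': 2011-06-28 → 2010-06-12.
Day-of-year for 2010-06-12: days since 2010-01-01 inclusive = 163, zero-padded to 163.

163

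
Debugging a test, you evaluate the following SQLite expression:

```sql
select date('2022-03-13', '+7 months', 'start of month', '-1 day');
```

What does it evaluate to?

2022-09-30

Adding +7 months to 2022-03-13 gives 2022-10-13.
`start of month` rewinds 2022-10-13 to 2022-10-01.
Going back 1 day from 2022-10-01 reaches 2022-09-30 (last day of September, 30 days).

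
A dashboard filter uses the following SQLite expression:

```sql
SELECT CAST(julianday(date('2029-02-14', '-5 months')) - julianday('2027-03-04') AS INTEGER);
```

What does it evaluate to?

560

Adding -5 months to 2029-02-14 gives 2028-09-14.
27 days remain in March 2027 after the 4th (31 − 4).
Full months from April 2027 through August 2028 contribute their day counts.
Then 14 days into September 2028.
Total: 27 + 30 + 31 + 30 + 31 + 31 + 30 + 31 + 30 + 31 + 31 + 29 + 31 + 30 + 31 + 30 + 31 + 31 + 14 = 560.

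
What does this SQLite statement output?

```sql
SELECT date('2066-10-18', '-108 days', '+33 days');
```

Applying '-108 days' to 2066-10-18: counting 108 days back gives 2066-07-02.
July 2066 has 31 days; 29 remain after the 2nd, so 30 days reach 2066-08-01.
Advancing 3 more days within August lands on 2066-08-04.

2066-08-04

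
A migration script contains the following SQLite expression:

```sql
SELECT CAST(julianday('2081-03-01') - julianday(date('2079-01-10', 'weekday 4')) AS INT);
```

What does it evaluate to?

779

`weekday 4` advances to the next Thursday; 2079-01-10 is a Tuesday, so it moves forward to 2079-01-12.
19 days remain in January 2079 after the 12th (31 − 12).
Full months from February 2079 through February 2081 contribute their day counts.
Then 1 day into March 2081.
Total: 19 + 28 + 31 + 30 + 31 + 30 + 31 + 31 + 30 + 31 + 30 + 31 + 31 + 29 + 31 + 30 + 31 + 30 + 31 + 31 + 30 + 31 + 30 + 31 + 31 + 28 + 1 = 779.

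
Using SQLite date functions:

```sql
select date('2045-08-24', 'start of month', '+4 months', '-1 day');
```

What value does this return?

2045-11-30

`start of month` rewinds 2045-08-24 to 2045-08-01.
Adding +4 months to 2045-08-01 gives 2045-12-01.
Going back 1 day from 2045-12-01 reaches 2045-11-30 (last day of November, 30 days).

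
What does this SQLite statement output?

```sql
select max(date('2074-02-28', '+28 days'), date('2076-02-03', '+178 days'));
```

2076-07-30

date('2074-02-28', '+28 days') → 2074-03-28.
date('2076-02-03', '+178 days') → 2076-07-30.
Later of the two is 2076-07-30.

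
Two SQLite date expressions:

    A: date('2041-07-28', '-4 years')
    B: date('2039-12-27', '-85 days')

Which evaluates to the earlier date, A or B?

A

A = 2037-07-28.
B = 2039-10-03.
A is earlier.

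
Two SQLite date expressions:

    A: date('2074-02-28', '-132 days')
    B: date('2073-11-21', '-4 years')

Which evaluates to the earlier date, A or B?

A = 2073-10-19.
B = 2069-11-21.
B is earlier.

B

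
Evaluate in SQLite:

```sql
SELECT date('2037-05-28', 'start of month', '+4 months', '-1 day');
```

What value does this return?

2037-08-31

`start of month` rewinds 2037-05-28 to 2037-05-01.
Adding +4 months to 2037-05-01 gives 2037-09-01.
Going back 1 day from 2037-09-01 reaches 2037-08-31 (last day of August, 31 days).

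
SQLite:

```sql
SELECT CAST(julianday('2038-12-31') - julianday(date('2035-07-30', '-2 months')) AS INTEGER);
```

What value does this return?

Adding -2 months to 2035-07-30 gives 2035-05-30.
1 day remains in May 2035 after the 30th (31 − 30).
Full months from June 2035 through November 2038 contribute their day counts.
Then 31 days into December 2038.
Total: 1 + 30 + 31 + 31 + 30 + 31 + 30 + 31 + 31 + 29 + 31 + 30 + 31 + 30 + 31 + 31 + 30 + 31 + 30 + 31 + 31 + 28 + 31 + 30 + 31 + 30 + 31 + 31 + 30 + 31 + 30 + 31 + 31 + 28 + 31 + 30 + 31 + 30 + 31 + 31 + 30 + 31 + 30 + 31 = 1311.

1311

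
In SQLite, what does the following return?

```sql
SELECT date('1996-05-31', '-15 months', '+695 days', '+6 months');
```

Adding -15 months to 1996-05-31 targets 1995-02-31. February 1995 has only 28 days, so SQLite normalizes the 3-day overflow forward to 1995-03-03.
Applying '+695 days' to 1995-03-03: counting 695 days forward gives 1997-01-26.
Adding +6 months to 1997-01-26 gives 1997-07-26.

1997-07-26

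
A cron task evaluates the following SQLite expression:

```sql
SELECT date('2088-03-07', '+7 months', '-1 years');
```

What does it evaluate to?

Adding +7 months to 2088-03-07 gives 2088-10-07.
Adding -1 year to 2088-10-07 gives 2087-10-07.

2087-10-07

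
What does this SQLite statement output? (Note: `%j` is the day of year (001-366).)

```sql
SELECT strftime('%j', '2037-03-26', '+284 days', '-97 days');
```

272

First apply '+284 days', '-97 days': 2037-03-26 → 2037-09-29.
Day-of-year for 2037-09-29: days since 2037-01-01 inclusive = 272, zero-padded to 272.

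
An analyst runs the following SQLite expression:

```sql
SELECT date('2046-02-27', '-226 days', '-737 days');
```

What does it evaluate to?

Applying '-226 days' to 2046-02-27: counting 226 days back gives 2045-07-16.
Applying '-737 days' to 2045-07-16: counting 737 days back gives 2043-07-10.

2043-07-10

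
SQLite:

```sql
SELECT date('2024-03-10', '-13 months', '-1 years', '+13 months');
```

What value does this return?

2023-03-10

Adding -13 months to 2024-03-10 gives 2023-02-10.
Adding -1 year to 2023-02-10 gives 2022-02-10.
Adding +13 months to 2022-02-10 gives 2023-03-10.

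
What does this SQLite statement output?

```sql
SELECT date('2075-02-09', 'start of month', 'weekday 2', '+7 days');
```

`start of month` rewinds 2075-02-09 to 2075-02-01.
`weekday 2` advances to the next Tuesday; 2075-02-01 is a Friday, so it moves forward to 2075-02-05.
Advancing 7 more days within February lands on 2075-02-12.

2075-02-12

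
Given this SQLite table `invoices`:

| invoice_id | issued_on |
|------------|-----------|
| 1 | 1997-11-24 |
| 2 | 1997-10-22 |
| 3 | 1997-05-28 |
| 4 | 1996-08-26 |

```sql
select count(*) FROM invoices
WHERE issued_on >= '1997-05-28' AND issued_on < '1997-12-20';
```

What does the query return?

Rows in [1997-05-28, 1997-12-20): 1997-11-24, 1997-10-22, 1997-05-28 → 3 rows.

3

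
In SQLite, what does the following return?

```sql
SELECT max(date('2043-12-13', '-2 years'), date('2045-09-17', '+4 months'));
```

2046-01-17

date('2043-12-13', '-2 years') → 2041-12-13.
date('2045-09-17', '+4 months') → 2046-01-17.
Later of the two is 2046-01-17.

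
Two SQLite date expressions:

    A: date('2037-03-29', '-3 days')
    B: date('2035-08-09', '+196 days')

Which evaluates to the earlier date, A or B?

B

A = 2037-03-26.
B = 2036-02-21.
B is earlier.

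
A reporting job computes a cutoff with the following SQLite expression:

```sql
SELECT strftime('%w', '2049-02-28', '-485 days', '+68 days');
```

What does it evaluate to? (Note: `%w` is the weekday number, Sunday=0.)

First apply '-485 days', '+68 days': 2049-02-28 → 2048-01-08.
2048-01-08 is a Wednesday; with Sunday=0 that is 3.

3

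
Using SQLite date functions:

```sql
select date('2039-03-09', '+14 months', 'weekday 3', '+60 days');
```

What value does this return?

2040-07-08

Adding +14 months to 2039-03-09 gives 2040-05-09.
`weekday 3` advances to the next Wednesday; 2040-05-09 is already a Wednesday, so it stays at 2040-05-09.
Applying '+60 days' to 2040-05-09: counting 60 days forward gives 2040-07-08.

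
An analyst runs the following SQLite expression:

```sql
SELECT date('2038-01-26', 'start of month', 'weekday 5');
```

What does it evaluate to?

`start of month` rewinds 2038-01-26 to 2038-01-01.
`weekday 5` advances to the next Friday; 2038-01-01 is already a Friday, so it stays at 2038-01-01.

2038-01-01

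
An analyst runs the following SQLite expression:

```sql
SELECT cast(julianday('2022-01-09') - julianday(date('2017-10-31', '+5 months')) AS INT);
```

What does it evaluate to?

1380

Adding +5 months to 2017-10-31 gives 2018-03-31.
0 days remain in March 2018 after the 31st (31 − 31).
Full months from April 2018 through December 2021 contribute their day counts.
Then 9 days into January 2022.
Total: 0 + 30 + 31 + 30 + 31 + 31 + 30 + 31 + 30 + 31 + 31 + 28 + 31 + 30 + 31 + 30 + 31 + 31 + 30 + 31 + 30 + 31 + 31 + 29 + 31 + 30 + 31 + 30 + 31 + 31 + 30 + 31 + 30 + 31 + 31 + 28 + 31 + 30 + 31 + 30 + 31 + 31 + 30 + 31 + 30 + 31 + 9 = 1380.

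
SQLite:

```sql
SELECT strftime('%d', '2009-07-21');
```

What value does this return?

21

`%d` extracts the 2-digit day of month: 21.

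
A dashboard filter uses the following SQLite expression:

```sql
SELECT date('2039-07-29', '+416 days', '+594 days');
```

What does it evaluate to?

2042-05-04

Applying '+416 days' to 2039-07-29: counting 416 days forward gives 2040-09-17.
Applying '+594 days' to 2040-09-17: counting 594 days forward gives 2042-05-04.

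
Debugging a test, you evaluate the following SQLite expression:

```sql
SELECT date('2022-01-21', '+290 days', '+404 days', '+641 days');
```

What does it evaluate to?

Applying '+290 days' to 2022-01-21: counting 290 days forward gives 2022-11-07.
Applying '+404 days' to 2022-11-07: counting 404 days forward gives 2023-12-16.
Applying '+641 days' to 2023-12-16: counting 641 days forward gives 2025-09-17.

2025-09-17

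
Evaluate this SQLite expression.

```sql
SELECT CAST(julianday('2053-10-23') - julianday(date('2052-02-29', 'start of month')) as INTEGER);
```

630

`start of month` rewinds 2052-02-29 to 2052-02-01.
28 days remain in February 2052 after the 1st (29 − 1).
Full months from March 2052 through September 2053 contribute their day counts.
Then 23 days into October 2053.
Total: 28 + 31 + 30 + 31 + 30 + 31 + 31 + 30 + 31 + 30 + 31 + 31 + 28 + 31 + 30 + 31 + 30 + 31 + 31 + 30 + 23 = 630.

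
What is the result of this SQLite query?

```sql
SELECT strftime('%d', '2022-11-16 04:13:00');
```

16

`%d` extracts the 2-digit day of month: 16.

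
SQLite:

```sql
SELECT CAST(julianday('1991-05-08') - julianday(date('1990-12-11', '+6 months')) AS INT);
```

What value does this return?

-34

Adding +6 months to 1990-12-11 gives 1991-06-11.
23 days remain in May 1991 after the 8th (31 − 8).
Then 11 days into June 1991.
Total: 23 + 11 = 34.
The subtraction is earlier − later, so the result is −34 → -34.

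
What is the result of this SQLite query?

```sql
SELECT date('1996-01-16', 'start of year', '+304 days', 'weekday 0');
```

`start of year` rewinds 1996-01-16 to 1996-01-01.
Applying '+304 days' to 1996-01-01: counting 304 days forward gives 1996-10-31.
`weekday 0` advances to the next Sunday; 1996-10-31 is a Thursday, so it moves forward to 1996-11-03.

1996-11-03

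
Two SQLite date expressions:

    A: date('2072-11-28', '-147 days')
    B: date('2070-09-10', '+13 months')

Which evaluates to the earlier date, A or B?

A = 2072-07-04.
B = 2071-10-10.
B is earlier.

B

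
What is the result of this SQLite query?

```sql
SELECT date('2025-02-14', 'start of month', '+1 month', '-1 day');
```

`start of month` rewinds 2025-02-14 to 2025-02-01.
Adding +1 month to 2025-02-01 gives 2025-03-01.
Going back 1 day from 2025-03-01 reaches 2025-02-28 (last day of February, 28 days).

2025-02-28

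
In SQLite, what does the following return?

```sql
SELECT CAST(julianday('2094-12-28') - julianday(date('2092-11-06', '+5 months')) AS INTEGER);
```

Adding +5 months to 2092-11-06 gives 2093-04-06.
24 days remain in April 2093 after the 6th (30 − 6).
Full months from May 2093 through November 2094 contribute their day counts.
Then 28 days into December 2094.
Total: 24 + 31 + 30 + 31 + 31 + 30 + 31 + 30 + 31 + 31 + 28 + 31 + 30 + 31 + 30 + 31 + 31 + 30 + 31 + 30 + 28 = 631.

631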